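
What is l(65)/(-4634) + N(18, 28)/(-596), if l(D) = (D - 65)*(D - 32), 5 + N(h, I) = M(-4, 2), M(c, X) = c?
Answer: 9/596 ≈ 0.015101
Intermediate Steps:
N(h, I) = -9 (N(h, I) = -5 - 4 = -9)
l(D) = (-65 + D)*(-32 + D)
l(65)/(-4634) + N(18, 28)/(-596) = (2080 + 65² - 97*65)/(-4634) - 9/(-596) = (2080 + 4225 - 6305)*(-1/4634) - 9*(-1/596) = 0*(-1/4634) + 9/596 = 0 + 9/596 = 9/596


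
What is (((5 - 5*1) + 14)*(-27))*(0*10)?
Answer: 0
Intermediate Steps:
(((5 - 5*1) + 14)*(-27))*(0*10) = (((5 - 5) + 14)*(-27))*0 = ((0 + 14)*(-27))*0 = (14*(-27))*0 = -378*0 = 0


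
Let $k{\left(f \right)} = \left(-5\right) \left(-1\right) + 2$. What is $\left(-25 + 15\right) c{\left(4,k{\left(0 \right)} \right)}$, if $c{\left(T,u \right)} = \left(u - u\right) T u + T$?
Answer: $-40$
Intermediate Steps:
$k{\left(f \right)} = 7$ ($k{\left(f \right)} = 5 + 2 = 7$)
$c{\left(T,u \right)} = T$ ($c{\left(T,u \right)} = 0 T u + T = 0 u + T = 0 + T = T$)
$\left(-25 + 15\right) c{\left(4,k{\left(0 \right)} \right)} = \left(-25 + 15\right) 4 = \left(-10\right) 4 = -40$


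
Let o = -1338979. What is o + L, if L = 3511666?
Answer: 2172687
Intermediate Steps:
o + L = -1338979 + 3511666 = 2172687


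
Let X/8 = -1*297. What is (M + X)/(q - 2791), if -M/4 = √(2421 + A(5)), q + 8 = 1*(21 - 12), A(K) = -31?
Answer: 132/155 + 2*√2390/1395 ≈ 0.92170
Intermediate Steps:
X = -2376 (X = 8*(-1*297) = 8*(-297) = -2376)
q = 1 (q = -8 + 1*(21 - 12) = -8 + 1*9 = -8 + 9 = 1)
M = -4*√2390 (M = -4*√(2421 - 31) = -4*√2390 ≈ -195.55)
(M + X)/(q - 2791) = (-4*√2390 - 2376)/(1 - 2791) = (-2376 - 4*√2390)/(-2790) = (-2376 - 4*√2390)*(-1/2790) = 132/155 + 2*√2390/1395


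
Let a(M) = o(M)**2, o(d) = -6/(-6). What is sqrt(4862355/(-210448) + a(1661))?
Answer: I*sqrt(61186532771)/52612 ≈ 4.7016*I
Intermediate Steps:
o(d) = 1 (o(d) = -6*(-1/6) = 1)
a(M) = 1 (a(M) = 1**2 = 1)
sqrt(4862355/(-210448) + a(1661)) = sqrt(4862355/(-210448) + 1) = sqrt(4862355*(-1/210448) + 1) = sqrt(-4862355/210448 + 1) = sqrt(-4651907/210448) = I*sqrt(61186532771)/52612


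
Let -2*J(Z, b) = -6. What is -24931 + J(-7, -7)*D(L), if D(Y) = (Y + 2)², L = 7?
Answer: -24688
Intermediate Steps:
J(Z, b) = 3 (J(Z, b) = -½*(-6) = 3)
D(Y) = (2 + Y)²
-24931 + J(-7, -7)*D(L) = -24931 + 3*(2 + 7)² = -24931 + 3*9² = -24931 + 3*81 = -24931 + 243 = -24688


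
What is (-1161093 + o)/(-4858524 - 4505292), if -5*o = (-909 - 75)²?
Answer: 2257907/15606360 ≈ 0.14468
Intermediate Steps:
o = -968256/5 (o = -(-909 - 75)²/5 = -⅕*(-984)² = -⅕*968256 = -968256/5 ≈ -1.9365e+5)
(-1161093 + o)/(-4858524 - 4505292) = (-1161093 - 968256/5)/(-4858524 - 4505292) = -6773721/5/(-9363816) = -6773721/5*(-1/9363816) = 2257907/15606360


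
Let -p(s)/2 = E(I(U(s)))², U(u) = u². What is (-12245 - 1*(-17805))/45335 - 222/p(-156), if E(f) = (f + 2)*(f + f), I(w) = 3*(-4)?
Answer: 21685879/174086400 ≈ 0.12457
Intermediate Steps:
I(w) = -12
E(f) = 2*f*(2 + f) (E(f) = (2 + f)*(2*f) = 2*f*(2 + f))
p(s) = -115200 (p(s) = -2*576*(2 - 12)² = -2*(2*(-12)*(-10))² = -2*240² = -2*57600 = -115200)
(-12245 - 1*(-17805))/45335 - 222/p(-156) = (-12245 - 1*(-17805))/45335 - 222/(-115200) = (-12245 + 17805)*(1/45335) - 222*(-1/115200) = 5560*(1/45335) + 37/19200 = 1112/9067 + 37/19200 = 21685879/174086400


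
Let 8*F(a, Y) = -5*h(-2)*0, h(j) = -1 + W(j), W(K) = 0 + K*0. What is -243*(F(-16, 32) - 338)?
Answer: 82134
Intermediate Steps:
W(K) = 0 (W(K) = 0 + 0 = 0)
h(j) = -1 (h(j) = -1 + 0 = -1)
F(a, Y) = 0 (F(a, Y) = (-5*(-1)*0)/8 = (5*0)/8 = (⅛)*0 = 0)
-243*(F(-16, 32) - 338) = -243*(0 - 338) = -243*(-338) = 82134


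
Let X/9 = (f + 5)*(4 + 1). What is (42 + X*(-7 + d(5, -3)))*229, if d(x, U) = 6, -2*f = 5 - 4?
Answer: -73509/2 ≈ -36755.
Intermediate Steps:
f = -½ (f = -(5 - 4)/2 = -½*1 = -½ ≈ -0.50000)
X = 405/2 (X = 9*((-½ + 5)*(4 + 1)) = 9*((9/2)*5) = 9*(45/2) = 405/2 ≈ 202.50)
(42 + X*(-7 + d(5, -3)))*229 = (42 + 405*(-7 + 6)/2)*229 = (42 + (405/2)*(-1))*229 = (42 - 405/2)*229 = -321/2*229 = -73509/2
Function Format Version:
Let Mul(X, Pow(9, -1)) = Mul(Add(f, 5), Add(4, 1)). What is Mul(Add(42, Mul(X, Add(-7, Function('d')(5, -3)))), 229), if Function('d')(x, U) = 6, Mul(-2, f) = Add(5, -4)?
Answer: Rational(-73509, 2) ≈ -36755.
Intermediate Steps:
f = Rational(-1, 2) (f = Mul(Rational(-1, 2), Add(5, -4)) = Mul(Rational(-1, 2), 1) = Rational(-1, 2) ≈ -0.50000)
X = Rational(405, 2) (X = Mul(9, Mul(Add(Rational(-1, 2), 5), Add(4, 1))) = Mul(9, Mul(Rational(9, 2), 5)) = Mul(9, Rational(45, 2)) = Rational(405, 2) ≈ 202.50)
Mul(Add(42, Mul(X, Add(-7, Function('d')(5, -3)))), 229) = Mul(Add(42, Mul(Rational(405, 2), Add(-7, 6))), 229) = Mul(Add(42, Mul(Rational(405, 2), -1)), 229) = Mul(Add(42, Rational(-405, 2)), 229) = Mul(Rational(-321, 2), 229) = Rational(-73509, 2)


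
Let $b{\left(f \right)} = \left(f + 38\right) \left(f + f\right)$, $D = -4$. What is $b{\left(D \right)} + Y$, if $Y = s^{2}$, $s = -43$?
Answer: $1577$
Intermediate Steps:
$b{\left(f \right)} = 2 f \left(38 + f\right)$ ($b{\left(f \right)} = \left(38 + f\right) 2 f = 2 f \left(38 + f\right)$)
$Y = 1849$ ($Y = \left(-43\right)^{2} = 1849$)
$b{\left(D \right)} + Y = 2 \left(-4\right) \left(38 - 4\right) + 1849 = 2 \left(-4\right) 34 + 1849 = -272 + 1849 = 1577$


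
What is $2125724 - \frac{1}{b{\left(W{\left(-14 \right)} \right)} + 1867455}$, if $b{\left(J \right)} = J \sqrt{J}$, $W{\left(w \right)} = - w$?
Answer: $\frac{7413224739383436989}{3487388174281} + \frac{14 \sqrt{14}}{3487388174281} \approx 2.1257 \cdot 10^{6}$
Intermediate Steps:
$b{\left(J \right)} = J^{\frac{3}{2}}$
$2125724 - \frac{1}{b{\left(W{\left(-14 \right)} \right)} + 1867455} = 2125724 - \frac{1}{\left(\left(-1\right) \left(-14\right)\right)^{\frac{3}{2}} + 1867455} = 2125724 - \frac{1}{14^{\frac{3}{2}} + 1867455} = 2125724 - \frac{1}{14 \sqrt{14} + 1867455} = 2125724 - \frac{1}{1867455 + 14 \sqrt{14}}$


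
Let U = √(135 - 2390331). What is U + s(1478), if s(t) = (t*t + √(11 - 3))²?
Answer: 4771970346264 + 8737936*√2 + 2*I*√597549 ≈ 4.772e+12 + 1546.0*I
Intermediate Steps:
s(t) = (t² + 2*√2)² (s(t) = (t² + √8)² = (t² + 2*√2)²)
U = 2*I*√597549 (U = √(-2390196) = 2*I*√597549 ≈ 1546.0*I)
U + s(1478) = 2*I*√597549 + (1478² + 2*√2)² = 2*I*√597549 + (2184484 + 2*√2)² = (2184484 + 2*√2)² + 2*I*√597549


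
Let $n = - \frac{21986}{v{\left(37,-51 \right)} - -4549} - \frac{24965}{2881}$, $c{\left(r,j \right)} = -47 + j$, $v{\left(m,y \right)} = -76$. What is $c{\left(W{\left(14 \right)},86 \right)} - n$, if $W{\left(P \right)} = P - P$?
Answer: $\frac{677591918}{12886713} \approx 52.581$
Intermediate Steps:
$W{\left(P \right)} = 0$
$n = - \frac{175010111}{12886713}$ ($n = - \frac{21986}{-76 - -4549} - \frac{24965}{2881} = - \frac{21986}{-76 + 4549} - \frac{24965}{2881} = - \frac{21986}{4473} - \frac{24965}{2881} = - \frac{175010111}{12886713} \approx -13.581$)
$c{\left(W{\left(14 \right)},86 \right)} - n = \left(-47 + 86\right) - - \frac{175010111}{12886713} = 39 + \frac{175010111}{12886713} = \frac{677591918}{12886713}$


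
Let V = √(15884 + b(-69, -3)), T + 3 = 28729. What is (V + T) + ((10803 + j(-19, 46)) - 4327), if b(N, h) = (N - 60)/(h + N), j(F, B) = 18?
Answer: 35220 + √2287554/12 ≈ 35346.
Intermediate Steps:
T = 28726 (T = -3 + 28729 = 28726)
b(N, h) = (-60 + N)/(N + h)
V = √2287554/12 (V = √(15884 + (-60 - 69)/(-69 - 3)) = √(15884 - 129/(-72)) = √(15884 - 1/72*(-129)) = √(15884 + 43/24) = √(381259/24) = √2287554/12 ≈ 126.04)
(V + T) + ((10803 + j(-19, 46)) - 4327) = (√2287554/12 + 28726) + ((10803 + 18) - 4327) = (28726 + √2287554/12) + (10821 - 4327) = (28726 + √2287554/12) + 6494 = 35220 + √2287554/12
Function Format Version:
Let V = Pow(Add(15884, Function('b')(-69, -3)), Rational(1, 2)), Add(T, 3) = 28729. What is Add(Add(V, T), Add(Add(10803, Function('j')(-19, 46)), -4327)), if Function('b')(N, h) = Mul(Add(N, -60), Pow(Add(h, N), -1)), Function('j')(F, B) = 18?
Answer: Add(35220, Mul(Rational(1, 12), Pow(2287554, Rational(1, 2)))) ≈ 35346.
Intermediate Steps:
T = 28726 (T = Add(-3, 28729) = 28726)
Function('b')(N, h) = Mul(Pow(Add(N, h), -1), Add(-60, N)) (Function('b')(N, h) = Mul(Add(-60, N), Pow(Add(N, h), -1)) = Mul(Pow(Add(N, h), -1), Add(-60, N)))
V = Mul(Rational(1, 12), Pow(2287554, Rational(1, 2))) (V = Pow(Add(15884, Mul(Pow(Add(-69, -3), -1), Add(-60, -69))), Rational(1, 2)) = Pow(Add(15884, Mul(Pow(-72, -1), -129)), Rational(1, 2)) = Pow(Add(15884, Mul(Rational(-1, 72), -129)), Rational(1, 2)) = Pow(Add(15884, Rational(43, 24)), Rational(1, 2)) = Pow(Rational(381259, 24), Rational(1, 2)) = Mul(Rational(1, 12), Pow(2287554, Rational(1, 2))) ≈ 126.04)
Add(Add(V, T), Add(Add(10803, Function('j')(-19, 46)), -4327)) = Add(Add(Mul(Rational(1, 12), Pow(2287554, Rational(1, 2))), 28726), Add(Add(10803, 18), -4327)) = Add(Add(28726, Mul(Rational(1, 12), Pow(2287554, Rational(1, 2)))), Add(10821, -4327)) = Add(Add(28726, Mul(Rational(1, 12), Pow(2287554, Rational(1, 2)))), 6494) = Add(35220, Mul(Rational(1, 12), Pow(2287554, Rational(1, 2))))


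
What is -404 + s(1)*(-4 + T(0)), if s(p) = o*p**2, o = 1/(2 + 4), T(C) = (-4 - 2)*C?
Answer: -1214/3 ≈ -404.67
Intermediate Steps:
T(C) = -6*C
o = 1/6 ≈ 0.16667
s(p) = p**2/6
-404 + s(1)*(-4 + T(0)) = -404 + ((1/6)*1**2)*(-4 - 6*0) = -404 + ((1/6)*1)*(-4 + 0) = -404 + (1/6)*(-4) = -404 - 2/3 = -1214/3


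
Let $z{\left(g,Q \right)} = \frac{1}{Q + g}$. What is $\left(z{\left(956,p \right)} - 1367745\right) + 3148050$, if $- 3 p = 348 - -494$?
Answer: $\frac{3606897933}{2026} \approx 1.7803 \cdot 10^{6}$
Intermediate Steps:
$p = - \frac{842}{3}$ ($p = - \frac{348 - -494}{3} = - \frac{348 + 494}{3} = \left(- \frac{1}{3}\right) 842 = - \frac{842}{3} \approx -280.67$)
$\left(z{\left(956,p \right)} - 1367745\right) + 3148050 = \left(\frac{1}{- \frac{842}{3} + 956} - 1367745\right) + 3148050 = \left(\frac{1}{\frac{2026}{3}} - 1367745\right) + 3148050 = \left(\frac{3}{2026} - 1367745\right) + 3148050 = - \frac{2771051367}{2026} + 3148050 = \frac{3606897933}{2026}$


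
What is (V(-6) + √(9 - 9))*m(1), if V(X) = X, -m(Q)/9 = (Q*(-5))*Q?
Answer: -270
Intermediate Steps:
m(Q) = 45*Q² (m(Q) = -9*Q*(-5)*Q = -9*(-5*Q)*Q = -(-45)*Q² = 45*Q²)
(V(-6) + √(9 - 9))*m(1) = (-6 + √(9 - 9))*(45*1²) = (-6 + √0)*(45*1) = (-6 + 0)*45 = -6*45 = -270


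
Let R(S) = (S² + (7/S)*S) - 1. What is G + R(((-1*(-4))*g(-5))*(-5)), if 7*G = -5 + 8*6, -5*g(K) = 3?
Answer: 1093/7 ≈ 156.14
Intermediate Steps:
g(K) = -⅗ (g(K) = -⅕*3 = -⅗)
R(S) = 6 + S² (R(S) = (S² + 7) - 1 = (7 + S²) - 1 = 6 + S²)
G = 43/7 (G = (-5 + 8*6)/7 = (-5 + 48)/7 = (⅐)*43 = 43/7 ≈ 6.1429)
G + R(((-1*(-4))*g(-5))*(-5)) = 43/7 + (6 + ((-1*(-4)*(-⅗))*(-5))²) = 43/7 + (6 + ((4*(-⅗))*(-5))²) = 43/7 + (6 + (-12/5*(-5))²) = 43/7 + (6 + 12²) = 43/7 + (6 + 144) = 43/7 + 150 = 1093/7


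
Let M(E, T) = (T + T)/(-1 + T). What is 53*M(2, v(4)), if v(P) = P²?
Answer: 1696/15 ≈ 113.07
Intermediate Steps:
M(E, T) = 2*T/(-1 + T) (M(E, T) = (2*T)/(-1 + T) = 2*T/(-1 + T))
53*M(2, v(4)) = 53*(2*4²/(-1 + 4²)) = 53*(2*16/(-1 + 16)) = 53*(2*16/15) = 53*(2*16*(1/15)) = 53*(32/15) = 1696/15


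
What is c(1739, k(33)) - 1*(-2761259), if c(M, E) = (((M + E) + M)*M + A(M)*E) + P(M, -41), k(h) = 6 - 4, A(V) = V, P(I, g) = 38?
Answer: 8816495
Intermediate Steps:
k(h) = 2
c(M, E) = 38 + E*M + M*(E + 2*M) (c(M, E) = (((M + E) + M)*M + M*E) + 38 = (((E + M) + M)*M + E*M) + 38 = ((E + 2*M)*M + E*M) + 38 = (M*(E + 2*M) + E*M) + 38 = (E*M + M*(E + 2*M)) + 38 = 38 + E*M + M*(E + 2*M))
c(1739, k(33)) - 1*(-2761259) = (38 + 2*1739**2 + 2*2*1739) - 1*(-2761259) = (38 + 2*3024121 + 6956) + 2761259 = (38 + 6048242 + 6956) + 2761259 = 6055236 + 2761259 = 8816495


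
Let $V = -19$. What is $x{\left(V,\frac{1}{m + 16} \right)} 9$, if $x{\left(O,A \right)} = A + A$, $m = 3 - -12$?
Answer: $\frac{18}{31} \approx 0.58065$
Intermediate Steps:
$m = 15$ ($m = 3 + 12 = 15$)
$x{\left(O,A \right)} = 2 A$
$x{\left(V,\frac{1}{m + 16} \right)} 9 = \frac{2}{15 + 16} \cdot 9 = \frac{2}{31} \cdot 9 = \frac{18}{31}$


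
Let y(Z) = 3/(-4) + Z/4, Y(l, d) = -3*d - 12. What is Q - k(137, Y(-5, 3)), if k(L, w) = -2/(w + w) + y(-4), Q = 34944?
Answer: 2935439/84 ≈ 34946.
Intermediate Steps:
Y(l, d) = -12 - 3*d
y(Z) = -¾ + Z/4 (y(Z) = 3*(-¼) + Z*(¼) = -¾ + Z/4)
k(L, w) = -7/4 - 1/w (k(L, w) = -2/(w + w) + (-¾ + (¼)*(-4)) = -2/(2*w) + (-¾ - 1) = (1/(2*w))*(-2) - 7/4 = -1/w - 7/4 = -7/4 - 1/w)
Q - k(137, Y(-5, 3)) = 34944 - (-7/4 - 1/(-12 - 3*3)) = 34944 - (-7/4 - 1/(-12 - 9)) = 34944 - (-7/4 - 1/(-21)) = 34944 - (-7/4 - 1*(-1/21)) = 34944 - (-7/4 + 1/21) = 34944 - 1*(-143/84) = 34944 + 143/84 = 2935439/84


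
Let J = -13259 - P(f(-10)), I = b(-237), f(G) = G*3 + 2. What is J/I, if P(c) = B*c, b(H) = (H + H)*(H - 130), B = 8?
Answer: -55/734 ≈ -0.074932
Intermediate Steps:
b(H) = 2*H*(-130 + H) (b(H) = (2*H)*(-130 + H) = 2*H*(-130 + H))
f(G) = 2 + 3*G (f(G) = 3*G + 2 = 2 + 3*G)
I = 173958 (I = 2*(-237)*(-130 - 237) = 2*(-237)*(-367) = 173958)
P(c) = 8*c
J = -13035 (J = -13259 - 8*(2 + 3*(-10)) = -13259 - 8*(2 - 30) = -13259 - 8*(-28) = -13259 - 1*(-224) = -13259 + 224 = -13035)
J/I = -13035/173958 = -13035*1/173958 = -55/734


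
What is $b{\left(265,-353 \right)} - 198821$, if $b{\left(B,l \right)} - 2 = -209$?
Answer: $-199028$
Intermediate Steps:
$b{\left(B,l \right)} = -207$ ($b{\left(B,l \right)} = 2 - 209 = -207$)
$b{\left(265,-353 \right)} - 198821 = -207 - 198821 = -199028$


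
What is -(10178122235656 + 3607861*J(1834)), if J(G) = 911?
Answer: -10181408997027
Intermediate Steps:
-(10178122235656 + 3607861*J(1834)) = -3607861/(1/((1973787 + 847309) + 911)) = -3607861/(1/(2821096 + 911)) = -3607861/(1/2822007) = -3607861/1/2822007 = -3607861*2822007 = -10181408997027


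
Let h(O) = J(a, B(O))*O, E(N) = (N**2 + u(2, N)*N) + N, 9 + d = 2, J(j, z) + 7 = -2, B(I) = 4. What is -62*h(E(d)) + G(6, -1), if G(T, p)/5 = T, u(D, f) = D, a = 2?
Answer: 15654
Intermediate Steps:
J(j, z) = -9 (J(j, z) = -7 - 2 = -9)
G(T, p) = 5*T
d = -7 (d = -9 + 2 = -7)
E(N) = N**2 + 3*N (E(N) = (N**2 + 2*N) + N = N**2 + 3*N)
h(O) = -9*O
-62*h(E(d)) + G(6, -1) = -(-558)*(-7*(3 - 7)) + 5*6 = -(-558)*(-7*(-4)) + 30 = -(-558)*28 + 30 = -62*(-252) + 30 = 15624 + 30 = 15654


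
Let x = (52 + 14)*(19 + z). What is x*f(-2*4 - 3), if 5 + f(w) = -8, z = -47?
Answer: 24024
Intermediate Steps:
x = -1848 (x = (52 + 14)*(19 - 47) = 66*(-28) = -1848)
f(w) = -13 (f(w) = -5 - 8 = -13)
x*f(-2*4 - 3) = -1848*(-13) = 24024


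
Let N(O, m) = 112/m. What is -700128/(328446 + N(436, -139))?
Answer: -48658896/22826941 ≈ -2.1316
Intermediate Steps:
-700128/(328446 + N(436, -139)) = -700128/(328446 + 112/(-139)) = -700128/(328446 + 112*(-1/139)) = -700128/(328446 - 112/139) = -700128/45653882/139 = -700128*139/45653882 = -48658896/22826941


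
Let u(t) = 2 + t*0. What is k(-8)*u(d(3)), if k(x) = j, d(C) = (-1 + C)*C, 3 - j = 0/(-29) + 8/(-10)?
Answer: 38/5 ≈ 7.6000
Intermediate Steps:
j = 19/5 (j = 3 - (0/(-29) + 8/(-10)) = 3 - (0*(-1/29) + 8*(-⅒)) = 3 - (0 - ⅘) = 3 - 1*(-⅘) = 3 + ⅘ = 19/5 ≈ 3.8000)
d(C) = C*(-1 + C)
k(x) = 19/5
u(t) = 2 (u(t) = 2 + 0 = 2)
k(-8)*u(d(3)) = (19/5)*2 = 38/5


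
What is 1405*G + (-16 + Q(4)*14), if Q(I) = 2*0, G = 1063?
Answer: 1493499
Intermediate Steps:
Q(I) = 0
1405*G + (-16 + Q(4)*14) = 1405*1063 + (-16 + 0*14) = 1493515 + (-16 + 0) = 1493515 - 16 = 1493499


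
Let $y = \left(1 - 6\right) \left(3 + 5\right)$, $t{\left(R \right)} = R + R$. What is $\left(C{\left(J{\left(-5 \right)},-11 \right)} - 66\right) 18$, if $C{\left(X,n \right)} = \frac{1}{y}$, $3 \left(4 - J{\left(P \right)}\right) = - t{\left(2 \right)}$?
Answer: $- \frac{23769}{20} \approx -1188.4$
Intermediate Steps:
$t{\left(R \right)} = 2 R$
$y = -40$ ($y = \left(-5\right) 8 = -40$)
$J{\left(P \right)} = \frac{16}{3}$ ($J{\left(P \right)} = 4 - \frac{\left(-1\right) 2 \cdot 2}{3} = 4 - \frac{\left(-1\right) 4}{3} = 4 - - \frac{4}{3} = 4 + \frac{4}{3} = \frac{16}{3}$)
$C{\left(X,n \right)} = - \frac{1}{40}$ ($C{\left(X,n \right)} = \frac{1}{-40} = - \frac{1}{40}$)
$\left(C{\left(J{\left(-5 \right)},-11 \right)} - 66\right) 18 = \left(- \frac{1}{40} - 66\right) 18 = \left(- \frac{2641}{40}\right) 18 = - \frac{23769}{20}$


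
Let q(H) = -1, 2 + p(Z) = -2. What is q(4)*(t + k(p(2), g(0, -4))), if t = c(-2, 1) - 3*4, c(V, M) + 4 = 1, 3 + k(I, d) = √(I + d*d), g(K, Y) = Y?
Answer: 18 - 2*√3 ≈ 14.536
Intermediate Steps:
p(Z) = -4 (p(Z) = -2 - 2 = -4)
k(I, d) = -3 + √(I + d²) (k(I, d) = -3 + √(I + d*d) = -3 + √(I + d²))
c(V, M) = -3 (c(V, M) = -4 + 1 = -3)
t = -15 (t = -3 - 3*4 = -3 - 12 = -15)
q(4)*(t + k(p(2), g(0, -4))) = -(-15 + (-3 + √(-4 + (-4)²))) = -(-15 + (-3 + √(-4 + 16))) = -(-15 + (-3 + √12)) = -(-15 + (-3 + 2*√3)) = -(-18 + 2*√3) = 18 - 2*√3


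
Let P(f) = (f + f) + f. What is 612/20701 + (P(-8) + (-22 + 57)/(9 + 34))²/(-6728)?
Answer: -12963656245/257521930472 ≈ -0.050340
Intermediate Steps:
P(f) = 3*f (P(f) = 2*f + f = 3*f)
612/20701 + (P(-8) + (-22 + 57)/(9 + 34))²/(-6728) = 612/20701 + (3*(-8) + (-22 + 57)/(9 + 34))²/(-6728) = 612*(1/20701) + (-24 + 35/43)²*(-1/6728) = 612/20701 + (-24 + 35*(1/43))²*(-1/6728) = 612/20701 + (-24 + 35/43)²*(-1/6728) = 612/20701 + (-997/43)²*(-1/6728) = 612/20701 + (994009/1849)*(-1/6728) = 612/20701 - 994009/12440072 = -12963656245/257521930472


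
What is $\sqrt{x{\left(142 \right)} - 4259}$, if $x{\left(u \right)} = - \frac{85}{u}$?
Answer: $\frac{3 i \sqrt{9543394}}{142} \approx 65.266 i$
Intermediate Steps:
$\sqrt{x{\left(142 \right)} - 4259} = \sqrt{- \frac{85}{142} - 4259} = \sqrt{- \frac{604863}{142}} = \frac{3 i \sqrt{9543394}}{142}$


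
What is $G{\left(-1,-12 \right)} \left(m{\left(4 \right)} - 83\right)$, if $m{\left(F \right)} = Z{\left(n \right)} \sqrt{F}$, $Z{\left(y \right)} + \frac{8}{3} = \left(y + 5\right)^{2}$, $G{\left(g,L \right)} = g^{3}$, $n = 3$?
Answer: $- \frac{119}{3} \approx -39.667$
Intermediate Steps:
$Z{\left(y \right)} = - \frac{8}{3} + \left(5 + y\right)^{2}$ ($Z{\left(y \right)} = - \frac{8}{3} + \left(y + 5\right)^{2} = - \frac{8}{3} + \left(5 + y\right)^{2}$)
$m{\left(F \right)} = \frac{184 \sqrt{F}}{3}$ ($m{\left(F \right)} = \left(- \frac{8}{3} + \left(5 + 3\right)^{2}\right) \sqrt{F} = \left(- \frac{8}{3} + 8^{2}\right) \sqrt{F} = \left(- \frac{8}{3} + 64\right) \sqrt{F} = \frac{184 \sqrt{F}}{3}$)
$G{\left(-1,-12 \right)} \left(m{\left(4 \right)} - 83\right) = \left(-1\right)^{3} \left(\frac{184 \sqrt{4}}{3} - 83\right) = - (\frac{184}{3} \cdot 2 - 83) = - (\frac{368}{3} - 83) = \left(-1\right) \frac{119}{3} = - \frac{119}{3}$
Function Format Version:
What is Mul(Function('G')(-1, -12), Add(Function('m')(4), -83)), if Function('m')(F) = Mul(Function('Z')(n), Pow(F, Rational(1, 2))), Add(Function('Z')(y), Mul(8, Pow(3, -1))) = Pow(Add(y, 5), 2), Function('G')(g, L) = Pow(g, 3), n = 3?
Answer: Rational(-119, 3) ≈ -39.667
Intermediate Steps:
Function('Z')(y) = Add(Rational(-8, 3), Pow(Add(5, y), 2)) (Function('Z')(y) = Add(Rational(-8, 3), Pow(Add(y, 5), 2)) = Add(Rational(-8, 3), Pow(Add(5, y), 2)))
Function('m')(F) = Mul(Rational(184, 3), Pow(F, Rational(1, 2))) (Function('m')(F) = Mul(Add(Rational(-8, 3), Pow(Add(5, 3), 2)), Pow(F, Rational(1, 2))) = Mul(Add(Rational(-8, 3), Pow(8, 2)), Pow(F, Rational(1, 2))) = Mul(Add(Rational(-8, 3), 64), Pow(F, Rational(1, 2))) = Mul(Rational(184, 3), Pow(F, Rational(1, 2))))
Mul(Function('G')(-1, -12), Add(Function('m')(4), -83)) = Mul(Pow(-1, 3), Add(Mul(Rational(184, 3), Pow(4, Rational(1, 2))), -83)) = Mul(-1, Add(Mul(Rational(184, 3), 2), -83)) = Mul(-1, Add(Rational(368, 3), -83)) = Mul(-1, Rational(119, 3)) = Rational(-119, 3)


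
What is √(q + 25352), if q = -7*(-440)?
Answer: 4*√1777 ≈ 168.62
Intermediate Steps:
q = 3080
√(q + 25352) = √(3080 + 25352) = √28432 = 4*√1777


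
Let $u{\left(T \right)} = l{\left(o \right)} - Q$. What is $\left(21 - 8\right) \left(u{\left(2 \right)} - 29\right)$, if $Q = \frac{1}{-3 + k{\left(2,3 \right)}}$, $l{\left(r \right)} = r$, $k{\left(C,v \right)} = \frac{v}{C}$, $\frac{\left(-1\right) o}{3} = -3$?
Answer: $- \frac{754}{3} \approx -251.33$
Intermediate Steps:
$o = 9$ ($o = \left(-3\right) \left(-3\right) = 9$)
$Q = - \frac{2}{3}$ ($Q = \frac{1}{-3 + \frac{3}{2}} = \frac{1}{- \frac{3}{2}} = - \frac{2}{3} \approx -0.66667$)
$u{\left(T \right)} = \frac{29}{3}$ ($u{\left(T \right)} = 9 - - \frac{2}{3} = 9 + \frac{2}{3} = \frac{29}{3}$)
$\left(21 - 8\right) \left(u{\left(2 \right)} - 29\right) = \left(21 - 8\right) \left(\frac{29}{3} - 29\right) = \left(21 - 8\right) \left(- \frac{58}{3}\right) = 13 \left(- \frac{58}{3}\right) = - \frac{754}{3}$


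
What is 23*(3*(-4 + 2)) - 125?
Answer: -263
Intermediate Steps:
23*(3*(-4 + 2)) - 125 = 23*(3*(-2)) - 125 = 23*(-6) - 125 = -138 - 125 = -263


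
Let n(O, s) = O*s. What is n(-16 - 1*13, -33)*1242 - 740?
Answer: 1187854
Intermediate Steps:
n(-16 - 1*13, -33)*1242 - 740 = ((-16 - 1*13)*(-33))*1242 - 740 = ((-16 - 13)*(-33))*1242 - 740 = -29*(-33)*1242 - 740 = 957*1242 - 740 = 1188594 - 740 = 1187854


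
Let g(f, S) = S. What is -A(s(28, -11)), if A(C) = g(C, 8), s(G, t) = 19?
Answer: -8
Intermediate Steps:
A(C) = 8
-A(s(28, -11)) = -1*8 = -8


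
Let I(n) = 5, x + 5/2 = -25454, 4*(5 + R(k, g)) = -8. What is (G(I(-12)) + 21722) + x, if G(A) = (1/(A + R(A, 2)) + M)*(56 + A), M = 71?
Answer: 566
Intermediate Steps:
R(k, g) = -7 (R(k, g) = -5 + (1/4)*(-8) = -5 - 2 = -7)
x = -50913/2 (x = -5/2 - 25454 = -50913/2 ≈ -25457.)
G(A) = (56 + A)*(71 + 1/(-7 + A)) (G(A) = (1/(A - 7) + 71)*(56 + A) = (1/(-7 + A) + 71)*(56 + A) = (71 + 1/(-7 + A))*(56 + A) = (56 + A)*(71 + 1/(-7 + A)))
(G(I(-12)) + 21722) + x = ((-27776 + 71*5**2 + 3480*5)/(-7 + 5) + 21722) - 50913/2 = ((-27776 + 71*25 + 17400)/(-2) + 21722) - 50913/2 = (-(-27776 + 1775 + 17400)/2 + 21722) - 50913/2 = (-1/2*(-8601) + 21722) - 50913/2 = (8601/2 + 21722) - 50913/2 = 52045/2 - 50913/2 = 566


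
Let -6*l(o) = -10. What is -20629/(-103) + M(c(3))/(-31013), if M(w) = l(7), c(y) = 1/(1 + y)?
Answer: 1919301016/9583017 ≈ 200.28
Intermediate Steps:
l(o) = 5/3 (l(o) = -⅙*(-10) = 5/3)
M(w) = 5/3
-20629/(-103) + M(c(3))/(-31013) = -20629/(-103) + (5/3)/(-31013) = -20629*(-1/103) + (5/3)*(-1/31013) = 20629/103 - 5/93039 = 1919301016/9583017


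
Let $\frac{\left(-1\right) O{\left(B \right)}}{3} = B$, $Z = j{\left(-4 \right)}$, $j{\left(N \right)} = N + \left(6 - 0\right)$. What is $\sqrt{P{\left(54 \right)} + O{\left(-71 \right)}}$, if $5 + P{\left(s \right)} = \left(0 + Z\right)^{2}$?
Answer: $2 \sqrt{53} \approx 14.56$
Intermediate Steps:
$j{\left(N \right)} = 6 + N$ ($j{\left(N \right)} = N + \left(6 + 0\right) = N + 6 = 6 + N$)
$Z = 2$ ($Z = 6 - 4 = 2$)
$O{\left(B \right)} = - 3 B$
$P{\left(s \right)} = -1$ ($P{\left(s \right)} = -5 + \left(0 + 2\right)^{2} = -5 + 2^{2} = -5 + 4 = -1$)
$\sqrt{P{\left(54 \right)} + O{\left(-71 \right)}} = \sqrt{-1 - -213} = \sqrt{-1 + 213} = \sqrt{212} = 2 \sqrt{53}$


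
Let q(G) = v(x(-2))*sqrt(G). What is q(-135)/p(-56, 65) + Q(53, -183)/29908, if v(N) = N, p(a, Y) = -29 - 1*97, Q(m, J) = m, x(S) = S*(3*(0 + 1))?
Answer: 53/29908 + I*sqrt(15)/7 ≈ 0.0017721 + 0.55328*I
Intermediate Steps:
x(S) = 3*S (x(S) = S*(3*1) = S*3 = 3*S)
p(a, Y) = -126 (p(a, Y) = -29 - 97 = -126)
q(G) = -6*sqrt(G) (q(G) = (3*(-2))*sqrt(G) = -6*sqrt(G))
q(-135)/p(-56, 65) + Q(53, -183)/29908 = -18*I*sqrt(15)/(-126) + 53/29908 = -18*I*sqrt(15)*(-1/126) + 53*(1/29908) = -18*I*sqrt(15)*(-1/126) + 53/29908 = I*sqrt(15)/7 + 53/29908 = 53/29908 + I*sqrt(15)/7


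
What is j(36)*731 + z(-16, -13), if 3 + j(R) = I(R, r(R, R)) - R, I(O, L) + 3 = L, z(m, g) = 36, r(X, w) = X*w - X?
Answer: 890394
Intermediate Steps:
r(X, w) = -X + X*w
I(O, L) = -3 + L
j(R) = -6 - R + R*(-1 + R) (j(R) = -3 + ((-3 + R*(-1 + R)) - R) = -3 + (-3 - R + R*(-1 + R)) = -6 - R + R*(-1 + R))
j(36)*731 + z(-16, -13) = (-6 - 1*36 + 36*(-1 + 36))*731 + 36 = (-6 - 36 + 36*35)*731 + 36 = (-6 - 36 + 1260)*731 + 36 = 1218*731 + 36 = 890358 + 36 = 890394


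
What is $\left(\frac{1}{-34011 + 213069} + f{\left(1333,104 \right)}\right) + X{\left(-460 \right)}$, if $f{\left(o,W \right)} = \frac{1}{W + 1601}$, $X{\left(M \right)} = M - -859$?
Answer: $\frac{11073858443}{27753990} \approx 399.0$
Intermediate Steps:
$X{\left(M \right)} = 859 + M$ ($X{\left(M \right)} = M + 859 = 859 + M$)
$f{\left(o,W \right)} = \frac{1}{1601 + W}$
$\left(\frac{1}{-34011 + 213069} + f{\left(1333,104 \right)}\right) + X{\left(-460 \right)} = \left(\frac{1}{-34011 + 213069} + \frac{1}{1601 + 104}\right) + \left(859 - 460\right) = \left(\frac{1}{179058} + \frac{1}{1705}\right) + 399 = \frac{16433}{27753990} + 399 = \frac{11073858443}{27753990}$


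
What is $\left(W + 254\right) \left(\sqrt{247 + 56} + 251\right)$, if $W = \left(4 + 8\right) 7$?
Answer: $84838 + 338 \sqrt{303} \approx 90722.0$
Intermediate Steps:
$W = 84$ ($W = 12 \cdot 7 = 84$)
$\left(W + 254\right) \left(\sqrt{247 + 56} + 251\right) = \left(84 + 254\right) \left(\sqrt{247 + 56} + 251\right) = 338 \left(\sqrt{303} + 251\right) = 338 \left(251 + \sqrt{303}\right) = 84838 + 338 \sqrt{303}$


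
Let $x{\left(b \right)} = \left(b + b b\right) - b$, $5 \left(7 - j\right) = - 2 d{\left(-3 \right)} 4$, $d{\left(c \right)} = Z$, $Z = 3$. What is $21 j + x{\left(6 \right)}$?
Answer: $\frac{1419}{5} \approx 283.8$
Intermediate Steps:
$d{\left(c \right)} = 3$
$j = \frac{59}{5}$ ($j = 7 - \frac{\left(-2\right) 3 \cdot 4}{5} = 7 - \frac{\left(-6\right) 4}{5} = 7 - - \frac{24}{5} = 7 + \frac{24}{5} = \frac{59}{5} \approx 11.8$)
$x{\left(b \right)} = b^{2}$ ($x{\left(b \right)} = \left(b + b^{2}\right) - b = b^{2}$)
$21 j + x{\left(6 \right)} = 21 \cdot \frac{59}{5} + 6^{2} = \frac{1239}{5} + 36 = \frac{1419}{5}$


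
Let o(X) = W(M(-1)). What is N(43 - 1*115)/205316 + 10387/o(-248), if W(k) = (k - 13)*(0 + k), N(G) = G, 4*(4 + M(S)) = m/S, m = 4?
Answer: 533152703/4619610 ≈ 115.41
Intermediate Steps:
M(S) = -4 + 1/S (M(S) = -4 + (4/S)/4 = -4 + 1/S)
W(k) = k*(-13 + k) (W(k) = (-13 + k)*k = k*(-13 + k))
o(X) = 90 (o(X) = (-4 + 1/(-1))*(-13 + (-4 + 1/(-1))) = (-4 - 1)*(-13 + (-4 - 1)) = -5*(-13 - 5) = -5*(-18) = 90)
N(43 - 1*115)/205316 + 10387/o(-248) = (43 - 1*115)/205316 + 10387/90 = (43 - 115)*(1/205316) + 10387*(1/90) = -72*1/205316 + 10387/90 = -18/51329 + 10387/90 = 533152703/4619610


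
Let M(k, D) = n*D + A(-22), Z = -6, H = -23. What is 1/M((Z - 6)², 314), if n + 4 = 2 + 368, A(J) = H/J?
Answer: 22/2528351 ≈ 8.7013e-6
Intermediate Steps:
A(J) = -23/J
n = 366 (n = -4 + (2 + 368) = -4 + 370 = 366)
M(k, D) = 23/22 + 366*D (M(k, D) = 366*D - 23/(-22) = 366*D - 23*(-1/22) = 366*D + 23/22 = 23/22 + 366*D)
1/M((Z - 6)², 314) = 1/(23/22 + 366*314) = 1/(23/22 + 114924) = 1/(2528351/22) = 22/2528351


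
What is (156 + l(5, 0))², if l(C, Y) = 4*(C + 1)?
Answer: 32400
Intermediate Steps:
l(C, Y) = 4 + 4*C (l(C, Y) = 4*(1 + C) = 4 + 4*C)
(156 + l(5, 0))² = (156 + (4 + 4*5))² = (156 + (4 + 20))² = (156 + 24)² = 180² = 32400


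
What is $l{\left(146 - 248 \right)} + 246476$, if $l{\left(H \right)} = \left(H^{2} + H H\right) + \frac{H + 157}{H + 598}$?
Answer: $\frac{132572919}{496} \approx 2.6728 \cdot 10^{5}$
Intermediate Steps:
$l{\left(H \right)} = 2 H^{2} + \frac{157 + H}{598 + H}$ ($l{\left(H \right)} = \left(H^{2} + H^{2}\right) + \frac{157 + H}{598 + H} = 2 H^{2} + \frac{157 + H}{598 + H}$)
$l{\left(146 - 248 \right)} + 246476 = \frac{157 + \left(146 - 248\right) + 2 \left(146 - 248\right)^{3} + 1196 \left(146 - 248\right)^{2}}{598 + \left(146 - 248\right)} + 246476 = \frac{157 - 102 + 2 \left(-102\right)^{3} + 1196 \left(-102\right)^{2}}{598 - 102} + 246476 = \frac{157 - 102 + 2 \left(-1061208\right) + 1196 \cdot 10404}{496} + 246476 = \frac{157 - 102 - 2122416 + 12443184}{496} + 246476 = \frac{1}{496} \cdot 10320823 + 246476 = \frac{10320823}{496} + 246476 = \frac{132572919}{496}$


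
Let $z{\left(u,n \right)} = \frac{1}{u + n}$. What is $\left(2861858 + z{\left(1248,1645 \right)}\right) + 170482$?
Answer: $\frac{8772559621}{2893} \approx 3.0323 \cdot 10^{6}$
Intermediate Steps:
$z{\left(u,n \right)} = \frac{1}{n + u}$
$\left(2861858 + z{\left(1248,1645 \right)}\right) + 170482 = \left(2861858 + \frac{1}{1645 + 1248}\right) + 170482 = \left(2861858 + \frac{1}{2893}\right) + 170482 = \frac{8279355195}{2893} + 170482 = \frac{8772559621}{2893}$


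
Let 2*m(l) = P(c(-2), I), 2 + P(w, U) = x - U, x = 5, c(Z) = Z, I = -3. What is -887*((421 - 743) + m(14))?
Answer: 282953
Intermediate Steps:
P(w, U) = 3 - U (P(w, U) = -2 + (5 - U) = 3 - U)
m(l) = 3 (m(l) = (3 - 1*(-3))/2 = (3 + 3)/2 = (1/2)*6 = 3)
-887*((421 - 743) + m(14)) = -887*((421 - 743) + 3) = -887*(-322 + 3) = -887*(-319) = 282953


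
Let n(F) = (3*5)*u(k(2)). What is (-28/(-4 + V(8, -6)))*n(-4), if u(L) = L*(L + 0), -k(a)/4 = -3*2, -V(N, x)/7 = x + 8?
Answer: 13440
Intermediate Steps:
V(N, x) = -56 - 7*x (V(N, x) = -7*(x + 8) = -7*(8 + x) = -56 - 7*x)
k(a) = 24 (k(a) = -(-12)*2 = -4*(-6) = 24)
u(L) = L² (u(L) = L*L = L²)
n(F) = 8640 (n(F) = (3*5)*24² = 15*576 = 8640)
(-28/(-4 + V(8, -6)))*n(-4) = -28/(-4 + (-56 - 7*(-6)))*8640 = -28/(-4 + (-56 + 42))*8640 = -28/(-4 - 14)*8640 = -28/(-18)*8640 = -28*(-1/18)*8640 = (14/9)*8640 = 13440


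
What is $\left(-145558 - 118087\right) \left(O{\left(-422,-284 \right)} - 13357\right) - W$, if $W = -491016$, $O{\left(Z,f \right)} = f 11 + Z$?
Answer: $4456882451$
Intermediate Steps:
$O{\left(Z,f \right)} = Z + 11 f$ ($O{\left(Z,f \right)} = 11 f + Z = Z + 11 f$)
$\left(-145558 - 118087\right) \left(O{\left(-422,-284 \right)} - 13357\right) - W = \left(-145558 - 118087\right) \left(\left(-422 + 11 \left(-284\right)\right) - 13357\right) - -491016 = - 263645 \left(\left(-422 - 3124\right) - 13357\right) + 491016 = - 263645 \left(-3546 - 13357\right) + 491016 = \left(-263645\right) \left(-16903\right) + 491016 = 4456391435 + 491016 = 4456882451$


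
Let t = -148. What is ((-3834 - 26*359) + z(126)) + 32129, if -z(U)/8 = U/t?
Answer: 701809/37 ≈ 18968.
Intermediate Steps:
z(U) = 2*U/37 (z(U) = -8*U/(-148) = -8*U*(-1)/148 = -(-2)*U/37 = 2*U/37)
((-3834 - 26*359) + z(126)) + 32129 = ((-3834 - 26*359) + (2/37)*126) + 32129 = ((-3834 - 1*9334) + 252/37) + 32129 = ((-3834 - 9334) + 252/37) + 32129 = (-13168 + 252/37) + 32129 = -486964/37 + 32129 = 701809/37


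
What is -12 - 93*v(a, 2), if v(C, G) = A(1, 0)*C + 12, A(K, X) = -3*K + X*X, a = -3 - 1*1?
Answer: -2244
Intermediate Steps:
a = -4 (a = -3 - 1 = -4)
A(K, X) = X² - 3*K (A(K, X) = -3*K + X² = X² - 3*K)
v(C, G) = 12 - 3*C (v(C, G) = (0² - 3*1)*C + 12 = (0 - 3)*C + 12 = -3*C + 12 = 12 - 3*C)
-12 - 93*v(a, 2) = -12 - 93*(12 - 3*(-4)) = -12 - 93*(12 + 12) = -12 - 93*24 = -12 - 2232 = -2244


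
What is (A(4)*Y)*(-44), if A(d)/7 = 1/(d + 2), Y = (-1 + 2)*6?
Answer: -308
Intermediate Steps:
Y = 6 (Y = 1*6 = 6)
A(d) = 7/(2 + d) (A(d) = 7/(d + 2) = 7/(2 + d))
(A(4)*Y)*(-44) = ((7/(2 + 4))*6)*(-44) = ((7/6)*6)*(-44) = 7*(-44) = -308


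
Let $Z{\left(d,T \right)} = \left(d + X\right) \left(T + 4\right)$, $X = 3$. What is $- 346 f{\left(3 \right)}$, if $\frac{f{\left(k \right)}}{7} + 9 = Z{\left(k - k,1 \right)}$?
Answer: $-14532$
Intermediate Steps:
$Z{\left(d,T \right)} = \left(3 + d\right) \left(4 + T\right)$ ($Z{\left(d,T \right)} = \left(d + 3\right) \left(T + 4\right) = \left(3 + d\right) \left(4 + T\right)$)
$f{\left(k \right)} = 42$ ($f{\left(k \right)} = -63 + 7 \left(12 + 3 \cdot 1 + 4 \left(k - k\right) + 1 \left(k - k\right)\right) = -63 + 7 \left(12 + 3 + 4 \cdot 0 + 1 \cdot 0\right) = -63 + 7 \left(12 + 3 + 0 + 0\right) = -63 + 7 \cdot 15 = -63 + 105 = 42$)
$- 346 f{\left(3 \right)} = \left(-346\right) 42 = -14532$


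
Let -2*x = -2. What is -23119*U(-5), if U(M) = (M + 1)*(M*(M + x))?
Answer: 1849520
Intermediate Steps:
x = 1 (x = -1/2*(-2) = 1)
U(M) = M*(1 + M)**2 (U(M) = (M + 1)*(M*(M + 1)) = (1 + M)*(M*(1 + M)) = M*(1 + M)**2)
-23119*U(-5) = -(-115595)*(1 + (-5)**2 + 2*(-5)) = -(-115595)*(1 + 25 - 10) = -(-115595)*16 = -23119*(-80) = 1849520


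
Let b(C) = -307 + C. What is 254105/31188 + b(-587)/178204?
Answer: 3301331/405444 ≈ 8.1425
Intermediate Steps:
254105/31188 + b(-587)/178204 = 254105/31188 + (-307 - 587)/178204 = 254105*(1/31188) - 894*1/178204 = 254105/31188 - 3/598 = 3301331/405444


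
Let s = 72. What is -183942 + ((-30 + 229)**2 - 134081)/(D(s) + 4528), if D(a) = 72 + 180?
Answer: -43966862/239 ≈ -1.8396e+5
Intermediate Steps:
D(a) = 252
-183942 + ((-30 + 229)**2 - 134081)/(D(s) + 4528) = -183942 + ((-30 + 229)**2 - 134081)/(252 + 4528) = -183942 + (199**2 - 134081)/4780 = -183942 + (39601 - 134081)*(1/4780) = -183942 - 94480*1/4780 = -183942 - 4724/239 = -43966862/239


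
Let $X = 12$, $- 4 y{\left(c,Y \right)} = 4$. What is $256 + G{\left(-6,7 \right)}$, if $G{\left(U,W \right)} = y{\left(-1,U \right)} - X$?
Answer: $243$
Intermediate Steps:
$y{\left(c,Y \right)} = -1$ ($y{\left(c,Y \right)} = \left(- \frac{1}{4}\right) 4 = -1$)
$G{\left(U,W \right)} = -13$ ($G{\left(U,W \right)} = -1 - 12 = -13$)
$256 + G{\left(-6,7 \right)} = 256 - 13 = 243$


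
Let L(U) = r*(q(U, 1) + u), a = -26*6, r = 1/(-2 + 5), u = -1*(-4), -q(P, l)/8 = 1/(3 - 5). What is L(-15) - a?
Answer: 476/3 ≈ 158.67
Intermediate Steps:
q(P, l) = 4 (q(P, l) = -8/(3 - 5) = -8/(-2) = -8*(-½) = 4)
u = 4
r = ⅓ (r = 1/3 = ⅓ ≈ 0.33333)
a = -156
L(U) = 8/3 (L(U) = (4 + 4)/3 = (⅓)*8 = 8/3)
L(-15) - a = 8/3 - 1*(-156) = 8/3 + 156 = 476/3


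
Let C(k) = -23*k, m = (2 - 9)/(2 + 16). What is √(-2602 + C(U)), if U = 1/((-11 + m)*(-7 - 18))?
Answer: 4*I*√170863195/1025 ≈ 51.011*I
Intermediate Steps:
m = -7/18 ≈ -0.38889
U = 18/5125 (U = 1/((-11 - 7/18)*(-7 - 18)) = 1/(-205/18*(-25)) = 1/(5125/18) = 18/5125 ≈ 0.0035122)
√(-2602 + C(U)) = √(-2602 - 23*18/5125) = √(-2602 - 414/5125) = √(-13335664/5125) = 4*I*√170863195/1025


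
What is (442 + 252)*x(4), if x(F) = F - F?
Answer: 0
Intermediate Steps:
x(F) = 0
(442 + 252)*x(4) = (442 + 252)*0 = 694*0 = 0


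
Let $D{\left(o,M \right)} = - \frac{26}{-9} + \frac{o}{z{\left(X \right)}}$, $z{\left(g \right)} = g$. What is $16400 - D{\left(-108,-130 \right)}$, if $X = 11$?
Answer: $\frac{1624286}{99} \approx 16407.0$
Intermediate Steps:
$D{\left(o,M \right)} = \frac{26}{9} + \frac{o}{11}$ ($D{\left(o,M \right)} = - \frac{26}{-9} + \frac{o}{11} = \left(-26\right) \left(- \frac{1}{9}\right) + o \frac{1}{11} = \frac{26}{9} + \frac{o}{11}$)
$16400 - D{\left(-108,-130 \right)} = 16400 - \left(\frac{26}{9} + \frac{1}{11} \left(-108\right)\right) = 16400 - \left(\frac{26}{9} - \frac{108}{11}\right) = 16400 - - \frac{686}{99} = 16400 + \frac{686}{99} = \frac{1624286}{99}$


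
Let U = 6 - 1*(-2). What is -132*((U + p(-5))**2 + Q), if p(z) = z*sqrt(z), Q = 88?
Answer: -3564 + 10560*I*sqrt(5) ≈ -3564.0 + 23613.0*I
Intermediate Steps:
U = 8 (U = 6 + 2 = 8)
p(z) = z**(3/2)
-132*((U + p(-5))**2 + Q) = -132*((8 + (-5)**(3/2))**2 + 88) = -132*((8 - 5*I*sqrt(5))**2 + 88) = -132*(88 + (8 - 5*I*sqrt(5))**2) = -11616 - 132*(8 - 5*I*sqrt(5))**2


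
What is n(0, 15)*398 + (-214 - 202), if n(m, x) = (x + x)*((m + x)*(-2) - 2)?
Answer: -382496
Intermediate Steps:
n(m, x) = 2*x*(-2 - 2*m - 2*x) (n(m, x) = (2*x)*((-2*m - 2*x) - 2) = (2*x)*(-2 - 2*m - 2*x) = 2*x*(-2 - 2*m - 2*x))
n(0, 15)*398 + (-214 - 202) = -4*15*(1 + 0 + 15)*398 + (-214 - 202) = -4*15*16*398 - 416 = -960*398 - 416 = -382080 - 416 = -382496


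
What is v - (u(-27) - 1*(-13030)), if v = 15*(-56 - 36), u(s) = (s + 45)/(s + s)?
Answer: -43229/3 ≈ -14410.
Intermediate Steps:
u(s) = (45 + s)/(2*s) (u(s) = (45 + s)/((2*s)) = (45 + s)*(1/(2*s)) = (45 + s)/(2*s))
v = -1380 (v = 15*(-92) = -1380)
v - (u(-27) - 1*(-13030)) = -1380 - ((½)*(45 - 27)/(-27) - 1*(-13030)) = -1380 - ((½)*(-1/27)*18 + 13030) = -1380 - (-⅓ + 13030) = -1380 - 1*39089/3 = -1380 - 39089/3 = -43229/3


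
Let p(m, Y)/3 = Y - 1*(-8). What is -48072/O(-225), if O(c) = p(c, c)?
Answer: 16024/217 ≈ 73.843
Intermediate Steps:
p(m, Y) = 24 + 3*Y (p(m, Y) = 3*(Y - 1*(-8)) = 3*(Y + 8) = 3*(8 + Y) = 24 + 3*Y)
O(c) = 24 + 3*c
-48072/O(-225) = -48072/(24 + 3*(-225)) = -48072/(24 - 675) = -48072/(-651) = -48072*(-1/651) = 16024/217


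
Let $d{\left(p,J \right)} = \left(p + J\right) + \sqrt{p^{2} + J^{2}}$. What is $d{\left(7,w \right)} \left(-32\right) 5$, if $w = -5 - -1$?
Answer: $-480 - 160 \sqrt{65} \approx -1770.0$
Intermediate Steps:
$w = -4$ ($w = -5 + 1 = -4$)
$d{\left(p,J \right)} = J + p + \sqrt{J^{2} + p^{2}}$ ($d{\left(p,J \right)} = \left(J + p\right) + \sqrt{J^{2} + p^{2}} = J + p + \sqrt{J^{2} + p^{2}}$)
$d{\left(7,w \right)} \left(-32\right) 5 = \left(-4 + 7 + \sqrt{\left(-4\right)^{2} + 7^{2}}\right) \left(-32\right) 5 = \left(-4 + 7 + \sqrt{16 + 49}\right) \left(-32\right) 5 = \left(-4 + 7 + \sqrt{65}\right) \left(-32\right) 5 = \left(3 + \sqrt{65}\right) \left(-32\right) 5 = \left(-96 - 32 \sqrt{65}\right) 5 = -480 - 160 \sqrt{65}$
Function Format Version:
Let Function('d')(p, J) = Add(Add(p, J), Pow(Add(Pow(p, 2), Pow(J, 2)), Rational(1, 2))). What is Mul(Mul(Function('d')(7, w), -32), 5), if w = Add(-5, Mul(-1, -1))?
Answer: Add(-480, Mul(-160, Pow(65, Rational(1, 2)))) ≈ -1770.0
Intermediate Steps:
w = -4 (w = Add(-5, 1) = -4)
Function('d')(p, J) = Add(J, p, Pow(Add(Pow(J, 2), Pow(p, 2)), Rational(1, 2))) (Function('d')(p, J) = Add(Add(J, p), Pow(Add(Pow(J, 2), Pow(p, 2)), Rational(1, 2))) = Add(J, p, Pow(Add(Pow(J, 2), Pow(p, 2)), Rational(1, 2))))
Mul(Mul(Function('d')(7, w), -32), 5) = Mul(Mul(Add(-4, 7, Pow(Add(Pow(-4, 2), Pow(7, 2)), Rational(1, 2))), -32), 5) = Mul(Mul(Add(-4, 7, Pow(Add(16, 49), Rational(1, 2))), -32), 5) = Mul(Mul(Add(-4, 7, Pow(65, Rational(1, 2))), -32), 5) = Mul(Mul(Add(3, Pow(65, Rational(1, 2))), -32), 5) = Mul(Add(-96, Mul(-32, Pow(65, Rational(1, 2)))), 5) = Add(-480, Mul(-160, Pow(65, Rational(1, 2))))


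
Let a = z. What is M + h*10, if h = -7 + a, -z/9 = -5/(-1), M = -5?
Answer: -525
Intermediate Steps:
z = -45 (z = -(-45)/(-1) = -(-45)*(-1) = -9*5 = -45)
a = -45
h = -52 (h = -7 - 45 = -52)
M + h*10 = -5 - 52*10 = -5 - 520 = -525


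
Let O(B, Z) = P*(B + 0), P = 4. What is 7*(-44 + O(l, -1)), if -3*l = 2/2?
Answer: -952/3 ≈ -317.33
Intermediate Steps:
l = -⅓ (l = -2/(3*2) = -⅓*1 = -⅓ ≈ -0.33333)
O(B, Z) = 4*B (O(B, Z) = 4*(B + 0) = 4*B)
7*(-44 + O(l, -1)) = 7*(-44 + 4*(-⅓)) = 7*(-44 - 4/3) = 7*(-136/3) = -952/3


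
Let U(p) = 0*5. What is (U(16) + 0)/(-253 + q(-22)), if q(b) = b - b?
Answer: 0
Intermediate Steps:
q(b) = 0
U(p) = 0
(U(16) + 0)/(-253 + q(-22)) = (0 + 0)/(-253 + 0) = 0/(-253) = 0*(-1/253) = 0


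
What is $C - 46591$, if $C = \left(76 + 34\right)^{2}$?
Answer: $-34491$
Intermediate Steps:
$C = 12100$ ($C = 110^{2} = 12100$)
$C - 46591 = 12100 - 46591 = -34491$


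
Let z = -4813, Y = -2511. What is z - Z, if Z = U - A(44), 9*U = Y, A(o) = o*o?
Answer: -2598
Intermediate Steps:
A(o) = o**2
U = -279 (U = (1/9)*(-2511) = -279)
Z = -2215 (Z = -279 - 1*44**2 = -279 - 1*1936 = -279 - 1936 = -2215)
z - Z = -4813 - 1*(-2215) = -4813 + 2215 = -2598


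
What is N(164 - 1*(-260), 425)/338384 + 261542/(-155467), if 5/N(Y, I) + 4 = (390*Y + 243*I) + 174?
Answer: -4757936029633941/2828234244378608 ≈ -1.6823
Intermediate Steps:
N(Y, I) = 5/(170 + 243*I + 390*Y) (N(Y, I) = 5/(-4 + ((390*Y + 243*I) + 174)) = 5/(-4 + ((243*I + 390*Y) + 174)) = 5/(-4 + (174 + 243*I + 390*Y)) = 5/(170 + 243*I + 390*Y))
N(164 - 1*(-260), 425)/338384 + 261542/(-155467) = (5/(170 + 243*425 + 390*(164 - 1*(-260))))/338384 + 261542/(-155467) = (5/(170 + 103275 + 390*(164 + 260)))*(1/338384) + 261542*(-1/155467) = (5/(170 + 103275 + 390*424))*(1/338384) - 261542/155467 = (5/(170 + 103275 + 165360))*(1/338384) - 261542/155467 = (5/268805)*(1/338384) - 261542/155467 = (5*(1/268805))*(1/338384) - 261542/155467 = (1/53761)*(1/338384) - 261542/155467 = 1/18191862224 - 261542/155467 = -4757936029633941/2828234244378608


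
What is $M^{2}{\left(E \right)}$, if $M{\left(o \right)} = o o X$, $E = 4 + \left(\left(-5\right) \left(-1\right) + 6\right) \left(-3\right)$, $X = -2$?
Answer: $2829124$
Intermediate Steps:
$E = -29$ ($E = 4 + \left(5 + 6\right) \left(-3\right) = 4 + 11 \left(-3\right) = 4 - 33 = -29$)
$M{\left(o \right)} = - 2 o^{2}$ ($M{\left(o \right)} = o o \left(-2\right) = o \left(- 2 o\right) = - 2 o^{2}$)
$M^{2}{\left(E \right)} = \left(- 2 \left(-29\right)^{2}\right)^{2} = \left(\left(-2\right) 841\right)^{2} = \left(-1682\right)^{2} = 2829124$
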